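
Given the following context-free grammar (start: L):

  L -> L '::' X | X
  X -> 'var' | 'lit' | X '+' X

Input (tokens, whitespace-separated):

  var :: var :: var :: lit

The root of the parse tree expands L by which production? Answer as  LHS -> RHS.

[L [L [L [L [X var]] :: [X var]] :: [X var]] :: [X lit]]

L -> L '::' X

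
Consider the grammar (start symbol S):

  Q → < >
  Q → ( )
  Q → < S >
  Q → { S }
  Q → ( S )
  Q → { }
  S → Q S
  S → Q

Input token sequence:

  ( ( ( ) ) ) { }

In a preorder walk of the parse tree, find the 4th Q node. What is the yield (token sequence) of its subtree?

{ }

[S [Q ( [S [Q ( [S [Q ( )]] )]] )] [S [Q { }]]]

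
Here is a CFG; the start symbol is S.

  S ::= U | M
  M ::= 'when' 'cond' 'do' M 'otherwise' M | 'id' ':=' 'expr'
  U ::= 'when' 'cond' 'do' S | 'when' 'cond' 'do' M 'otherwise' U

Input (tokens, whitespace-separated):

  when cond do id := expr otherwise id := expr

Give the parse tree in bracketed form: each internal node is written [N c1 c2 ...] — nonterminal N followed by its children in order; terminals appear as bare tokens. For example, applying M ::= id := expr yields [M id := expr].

[S [M when cond do [M id := expr] otherwise [M id := expr]]]

S
M
when cond do M otherwise M
when cond do id := expr otherwise M
when cond do id := expr otherwise id := expr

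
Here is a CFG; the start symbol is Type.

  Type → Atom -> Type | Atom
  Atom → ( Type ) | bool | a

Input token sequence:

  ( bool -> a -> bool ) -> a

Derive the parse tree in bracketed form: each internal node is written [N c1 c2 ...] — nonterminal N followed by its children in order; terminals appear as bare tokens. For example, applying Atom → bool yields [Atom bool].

Type
Atom -> Type
( Type ) -> Type
( Atom -> Type ) -> Type
( bool -> Type ) -> Type
( bool -> Atom -> Type ) -> Type
( bool -> a -> Type ) -> Type
( bool -> a -> Atom ) -> Type
( bool -> a -> bool ) -> Type
( bool -> a -> bool ) -> Atom
( bool -> a -> bool ) -> a

[Type [Atom ( [Type [Atom bool] -> [Type [Atom a] -> [Type [Atom bool]]]] )] -> [Type [Atom a]]]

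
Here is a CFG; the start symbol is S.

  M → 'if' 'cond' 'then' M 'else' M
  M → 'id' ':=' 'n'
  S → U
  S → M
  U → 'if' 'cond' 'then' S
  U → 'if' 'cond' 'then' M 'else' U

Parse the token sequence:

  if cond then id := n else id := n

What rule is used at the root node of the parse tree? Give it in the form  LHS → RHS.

S → M

[S [M if cond then [M id := n] else [M id := n]]]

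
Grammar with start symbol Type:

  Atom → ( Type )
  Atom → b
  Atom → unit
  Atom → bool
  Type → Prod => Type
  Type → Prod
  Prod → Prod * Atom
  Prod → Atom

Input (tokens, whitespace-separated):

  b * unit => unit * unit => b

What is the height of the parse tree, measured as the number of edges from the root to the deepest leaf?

5

[Type [Prod [Prod [Atom b]] * [Atom unit]] => [Type [Prod [Prod [Atom unit]] * [Atom unit]] => [Type [Prod [Atom b]]]]]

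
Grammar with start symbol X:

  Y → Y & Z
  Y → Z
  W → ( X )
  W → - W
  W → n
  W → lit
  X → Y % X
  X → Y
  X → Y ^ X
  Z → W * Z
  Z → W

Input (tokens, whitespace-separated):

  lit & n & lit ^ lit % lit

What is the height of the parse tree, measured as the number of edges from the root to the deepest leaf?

6

[X [Y [Y [Y [Z [W lit]]] & [Z [W n]]] & [Z [W lit]]] ^ [X [Y [Z [W lit]]] % [X [Y [Z [W lit]]]]]]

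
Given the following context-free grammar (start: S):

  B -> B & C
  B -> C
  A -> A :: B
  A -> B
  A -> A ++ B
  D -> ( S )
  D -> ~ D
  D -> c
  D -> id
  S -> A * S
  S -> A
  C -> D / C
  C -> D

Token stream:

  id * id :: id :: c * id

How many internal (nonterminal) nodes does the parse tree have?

23

[S [A [B [C [D id]]]] * [S [A [A [A [B [C [D id]]]] :: [B [C [D id]]]] :: [B [C [D c]]]] * [S [A [B [C [D id]]]]]]]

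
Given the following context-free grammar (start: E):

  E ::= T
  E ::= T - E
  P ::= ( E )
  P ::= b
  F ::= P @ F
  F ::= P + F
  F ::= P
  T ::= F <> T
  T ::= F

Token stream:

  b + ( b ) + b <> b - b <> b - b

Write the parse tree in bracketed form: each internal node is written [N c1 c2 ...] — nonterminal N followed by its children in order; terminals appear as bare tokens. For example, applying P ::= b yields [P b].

[E [T [F [P b] + [F [P ( [E [T [F [P b]]]] )] + [F [P b]]]] <> [T [F [P b]]]] - [E [T [F [P b]] <> [T [F [P b]]]] - [E [T [F [P b]]]]]]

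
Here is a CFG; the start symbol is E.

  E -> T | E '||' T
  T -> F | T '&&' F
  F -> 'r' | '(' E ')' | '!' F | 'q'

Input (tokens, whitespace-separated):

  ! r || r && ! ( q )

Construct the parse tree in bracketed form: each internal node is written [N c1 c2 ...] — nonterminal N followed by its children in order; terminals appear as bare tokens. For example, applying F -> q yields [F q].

[E [E [T [F ! [F r]]]] || [T [T [F r]] && [F ! [F ( [E [T [F q]]] )]]]]

E
E || T
T || T
F || T
! F || T
! r || T
! r || T && F
! r || F && F
! r || r && F
! r || r && ! F
! r || r && ! ( E )
! r || r && ! ( T )
! r || r && ! ( F )
! r || r && ! ( q )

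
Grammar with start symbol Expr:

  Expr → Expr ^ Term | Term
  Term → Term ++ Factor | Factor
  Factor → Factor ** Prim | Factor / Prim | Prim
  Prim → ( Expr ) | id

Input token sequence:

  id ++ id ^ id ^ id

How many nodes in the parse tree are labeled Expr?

[Expr [Expr [Expr [Term [Term [Factor [Prim id]]] ++ [Factor [Prim id]]]] ^ [Term [Factor [Prim id]]]] ^ [Term [Factor [Prim id]]]]

3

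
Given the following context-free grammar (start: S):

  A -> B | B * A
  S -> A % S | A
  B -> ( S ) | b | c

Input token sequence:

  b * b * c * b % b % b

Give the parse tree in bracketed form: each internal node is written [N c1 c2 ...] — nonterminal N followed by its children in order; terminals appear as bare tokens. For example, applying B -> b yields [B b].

[S [A [B b] * [A [B b] * [A [B c] * [A [B b]]]]] % [S [A [B b]] % [S [A [B b]]]]]

S
A % S
B * A % S
b * A % S
b * B * A % S
b * b * A % S
b * b * B * A % S
b * b * c * A % S
b * b * c * B % S
b * b * c * b % S
b * b * c * b % A % S
b * b * c * b % B % S
b * b * c * b % b % S
b * b * c * b % b % A
b * b * c * b % b % B
b * b * c * b % b % b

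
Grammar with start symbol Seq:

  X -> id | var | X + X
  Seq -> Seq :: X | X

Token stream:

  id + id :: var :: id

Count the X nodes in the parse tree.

5

[Seq [Seq [Seq [X [X id] + [X id]]] :: [X var]] :: [X id]]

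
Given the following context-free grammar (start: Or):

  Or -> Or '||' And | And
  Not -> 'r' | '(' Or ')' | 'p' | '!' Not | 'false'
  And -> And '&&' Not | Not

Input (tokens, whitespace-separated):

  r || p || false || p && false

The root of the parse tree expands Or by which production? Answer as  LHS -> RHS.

Or -> Or '||' And

[Or [Or [Or [Or [And [Not r]]] || [And [Not p]]] || [And [Not false]]] || [And [And [Not p]] && [Not false]]]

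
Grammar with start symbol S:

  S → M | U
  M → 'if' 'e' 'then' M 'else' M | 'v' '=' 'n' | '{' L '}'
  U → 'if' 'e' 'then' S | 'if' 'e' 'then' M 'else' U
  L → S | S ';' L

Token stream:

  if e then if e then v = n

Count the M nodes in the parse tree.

[S [U if e then [S [U if e then [S [M v = n]]]]]]

1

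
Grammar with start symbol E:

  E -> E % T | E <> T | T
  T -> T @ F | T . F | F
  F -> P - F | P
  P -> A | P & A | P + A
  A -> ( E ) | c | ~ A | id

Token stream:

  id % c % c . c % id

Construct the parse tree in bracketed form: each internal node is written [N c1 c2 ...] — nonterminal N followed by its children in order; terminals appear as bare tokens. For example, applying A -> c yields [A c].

[E [E [E [E [T [F [P [A id]]]]] % [T [F [P [A c]]]]] % [T [T [F [P [A c]]]] . [F [P [A c]]]]] % [T [F [P [A id]]]]]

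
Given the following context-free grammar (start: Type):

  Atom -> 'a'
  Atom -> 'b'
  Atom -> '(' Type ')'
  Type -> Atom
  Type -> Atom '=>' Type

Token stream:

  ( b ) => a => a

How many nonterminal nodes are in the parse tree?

[Type [Atom ( [Type [Atom b]] )] => [Type [Atom a] => [Type [Atom a]]]]

8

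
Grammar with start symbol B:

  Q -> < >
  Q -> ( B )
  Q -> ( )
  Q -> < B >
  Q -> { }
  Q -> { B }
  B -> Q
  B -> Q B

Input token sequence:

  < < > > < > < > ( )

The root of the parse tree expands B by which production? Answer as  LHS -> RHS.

B -> Q B

[B [Q < [B [Q < >]] >] [B [Q < >] [B [Q < >] [B [Q ( )]]]]]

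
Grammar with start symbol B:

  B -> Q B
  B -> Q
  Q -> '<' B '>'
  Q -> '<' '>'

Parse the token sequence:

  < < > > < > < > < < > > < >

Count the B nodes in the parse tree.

[B [Q < [B [Q < >]] >] [B [Q < >] [B [Q < >] [B [Q < [B [Q < >]] >] [B [Q < >]]]]]]

7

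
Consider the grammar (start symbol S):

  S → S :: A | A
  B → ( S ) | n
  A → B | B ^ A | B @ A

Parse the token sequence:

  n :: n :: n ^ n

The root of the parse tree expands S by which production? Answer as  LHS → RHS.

S → S :: A

[S [S [S [A [B n]]] :: [A [B n]]] :: [A [B n] ^ [A [B n]]]]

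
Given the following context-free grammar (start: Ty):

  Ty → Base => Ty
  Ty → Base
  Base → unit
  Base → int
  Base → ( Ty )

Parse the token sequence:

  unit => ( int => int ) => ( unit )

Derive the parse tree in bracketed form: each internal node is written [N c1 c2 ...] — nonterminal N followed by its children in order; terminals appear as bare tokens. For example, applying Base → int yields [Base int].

[Ty [Base unit] => [Ty [Base ( [Ty [Base int] => [Ty [Base int]]] )] => [Ty [Base ( [Ty [Base unit]] )]]]]

Ty
Base => Ty
unit => Ty
unit => Base => Ty
unit => ( Ty ) => Ty
unit => ( Base => Ty ) => Ty
unit => ( int => Ty ) => Ty
unit => ( int => Base ) => Ty
unit => ( int => int ) => Ty
unit => ( int => int ) => Base
unit => ( int => int ) => ( Ty )
unit => ( int => int ) => ( Base )
unit => ( int => int ) => ( unit )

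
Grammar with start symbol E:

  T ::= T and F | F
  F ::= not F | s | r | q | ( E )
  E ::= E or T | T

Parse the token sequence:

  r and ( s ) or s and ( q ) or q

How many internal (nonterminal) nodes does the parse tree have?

[E [E [E [T [T [F r]] and [F ( [E [T [F s]]] )]]] or [T [T [F s]] and [F ( [E [T [F q]]] )]]] or [T [F q]]]

19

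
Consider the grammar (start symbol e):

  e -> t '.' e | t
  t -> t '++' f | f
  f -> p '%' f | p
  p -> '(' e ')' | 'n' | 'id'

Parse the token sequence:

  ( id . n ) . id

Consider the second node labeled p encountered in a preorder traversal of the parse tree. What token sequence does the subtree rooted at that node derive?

id

[e [t [f [p ( [e [t [f [p id]]] . [e [t [f [p n]]]]] )]]] . [e [t [f [p id]]]]]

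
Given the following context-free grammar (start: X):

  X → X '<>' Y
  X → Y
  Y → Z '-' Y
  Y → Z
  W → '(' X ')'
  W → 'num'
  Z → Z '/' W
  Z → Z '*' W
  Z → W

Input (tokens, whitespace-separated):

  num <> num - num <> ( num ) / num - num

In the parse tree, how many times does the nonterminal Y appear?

6

[X [X [X [Y [Z [W num]]]] <> [Y [Z [W num]] - [Y [Z [W num]]]]] <> [Y [Z [Z [W ( [X [Y [Z [W num]]]] )]] / [W num]] - [Y [Z [W num]]]]]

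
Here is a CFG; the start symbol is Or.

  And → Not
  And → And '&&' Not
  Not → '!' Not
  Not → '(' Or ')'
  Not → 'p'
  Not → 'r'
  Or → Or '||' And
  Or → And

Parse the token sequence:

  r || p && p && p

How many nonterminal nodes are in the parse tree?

[Or [Or [And [Not r]]] || [And [And [And [Not p]] && [Not p]] && [Not p]]]

10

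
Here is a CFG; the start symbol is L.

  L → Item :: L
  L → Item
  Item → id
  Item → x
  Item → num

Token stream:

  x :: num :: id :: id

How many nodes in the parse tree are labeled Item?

4

[L [Item x] :: [L [Item num] :: [L [Item id] :: [L [Item id]]]]]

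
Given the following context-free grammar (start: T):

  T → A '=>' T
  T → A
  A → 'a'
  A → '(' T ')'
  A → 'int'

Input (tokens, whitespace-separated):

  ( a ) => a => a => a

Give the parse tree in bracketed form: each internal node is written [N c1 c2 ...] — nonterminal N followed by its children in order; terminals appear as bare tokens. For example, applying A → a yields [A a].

T
A => T
( T ) => T
( A ) => T
( a ) => T
( a ) => A => T
( a ) => a => T
( a ) => a => A => T
( a ) => a => a => T
( a ) => a => a => A
( a ) => a => a => a

[T [A ( [T [A a]] )] => [T [A a] => [T [A a] => [T [A a]]]]]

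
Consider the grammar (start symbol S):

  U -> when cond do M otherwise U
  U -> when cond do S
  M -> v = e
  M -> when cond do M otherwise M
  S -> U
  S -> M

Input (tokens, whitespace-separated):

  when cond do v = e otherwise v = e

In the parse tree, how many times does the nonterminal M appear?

3

[S [M when cond do [M v = e] otherwise [M v = e]]]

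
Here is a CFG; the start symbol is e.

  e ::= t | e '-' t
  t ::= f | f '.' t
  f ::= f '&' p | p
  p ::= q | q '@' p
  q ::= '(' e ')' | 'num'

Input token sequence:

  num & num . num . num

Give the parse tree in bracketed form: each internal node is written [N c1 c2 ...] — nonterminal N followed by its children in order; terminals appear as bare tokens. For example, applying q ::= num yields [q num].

e
t
f . t
f & p . t
p & p . t
q & p . t
num & p . t
num & q . t
num & num . t
num & num . f . t
num & num . p . t
num & num . q . t
num & num . num . t
num & num . num . f
num & num . num . p
num & num . num . q
num & num . num . num

[e [t [f [f [p [q num]]] & [p [q num]]] . [t [f [p [q num]]] . [t [f [p [q num]]]]]]]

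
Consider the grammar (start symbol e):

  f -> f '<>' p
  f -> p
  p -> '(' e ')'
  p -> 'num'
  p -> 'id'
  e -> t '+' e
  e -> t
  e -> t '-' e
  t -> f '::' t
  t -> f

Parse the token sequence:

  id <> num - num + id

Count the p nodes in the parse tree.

[e [t [f [f [p id]] <> [p num]]] - [e [t [f [p num]]] + [e [t [f [p id]]]]]]

4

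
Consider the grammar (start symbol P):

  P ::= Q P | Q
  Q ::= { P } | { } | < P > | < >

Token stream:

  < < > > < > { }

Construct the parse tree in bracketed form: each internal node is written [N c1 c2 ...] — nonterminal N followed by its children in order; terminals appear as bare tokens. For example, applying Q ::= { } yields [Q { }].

P
Q P
< P > P
< Q > P
< < > > P
< < > > Q P
< < > > < > P
< < > > < > Q
< < > > < > { }

[P [Q < [P [Q < >]] >] [P [Q < >] [P [Q { }]]]]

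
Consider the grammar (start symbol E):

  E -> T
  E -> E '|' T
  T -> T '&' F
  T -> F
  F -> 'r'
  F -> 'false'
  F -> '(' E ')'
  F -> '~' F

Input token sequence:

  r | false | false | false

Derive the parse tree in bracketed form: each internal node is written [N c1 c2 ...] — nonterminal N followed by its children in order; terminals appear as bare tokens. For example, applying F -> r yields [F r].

[E [E [E [E [T [F r]]] | [T [F false]]] | [T [F false]]] | [T [F false]]]

E
E | T
E | T | T
E | T | T | T
T | T | T | T
F | T | T | T
r | T | T | T
r | F | T | T
r | false | T | T
r | false | F | T
r | false | false | T
r | false | false | F
r | false | false | false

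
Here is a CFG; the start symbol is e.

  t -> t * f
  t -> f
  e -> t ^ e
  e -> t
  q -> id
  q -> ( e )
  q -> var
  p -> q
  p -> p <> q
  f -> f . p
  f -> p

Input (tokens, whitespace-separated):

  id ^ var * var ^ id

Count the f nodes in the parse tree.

[e [t [f [p [q id]]]] ^ [e [t [t [f [p [q var]]]] * [f [p [q var]]]] ^ [e [t [f [p [q id]]]]]]]

4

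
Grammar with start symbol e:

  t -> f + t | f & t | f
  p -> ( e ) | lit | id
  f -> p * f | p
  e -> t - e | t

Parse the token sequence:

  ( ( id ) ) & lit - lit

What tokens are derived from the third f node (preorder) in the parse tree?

[e [t [f [p ( [e [t [f [p ( [e [t [f [p id]]]] )]]]] )]] & [t [f [p lit]]]] - [e [t [f [p lit]]]]]

id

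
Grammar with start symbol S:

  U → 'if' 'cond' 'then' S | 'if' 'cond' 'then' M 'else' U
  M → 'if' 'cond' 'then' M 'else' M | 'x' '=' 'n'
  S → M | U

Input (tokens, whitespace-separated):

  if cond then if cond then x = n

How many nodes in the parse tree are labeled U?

2

[S [U if cond then [S [U if cond then [S [M x = n]]]]]]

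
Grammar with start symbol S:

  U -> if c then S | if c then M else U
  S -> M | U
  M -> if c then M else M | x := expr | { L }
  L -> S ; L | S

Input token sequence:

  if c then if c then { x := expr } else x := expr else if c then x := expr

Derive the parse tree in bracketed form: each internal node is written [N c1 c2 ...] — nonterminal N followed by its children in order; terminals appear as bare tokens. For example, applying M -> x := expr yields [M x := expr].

S
U
if c then M else U
if c then if c then M else M else U
if c then if c then { L } else M else U
if c then if c then { S } else M else U
if c then if c then { M } else M else U
if c then if c then { x := expr } else M else U
if c then if c then { x := expr } else x := expr else U
if c then if c then { x := expr } else x := expr else if c then S
if c then if c then { x := expr } else x := expr else if c then M
if c then if c then { x := expr } else x := expr else if c then x := expr

[S [U if c then [M if c then [M { [L [S [M x := expr]]] }] else [M x := expr]] else [U if c then [S [M x := expr]]]]]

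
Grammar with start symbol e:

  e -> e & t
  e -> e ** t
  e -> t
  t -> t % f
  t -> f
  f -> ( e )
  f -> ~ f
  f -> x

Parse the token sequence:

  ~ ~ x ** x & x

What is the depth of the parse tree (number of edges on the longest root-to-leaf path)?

7

[e [e [e [t [f ~ [f ~ [f x]]]]] ** [t [f x]]] & [t [f x]]]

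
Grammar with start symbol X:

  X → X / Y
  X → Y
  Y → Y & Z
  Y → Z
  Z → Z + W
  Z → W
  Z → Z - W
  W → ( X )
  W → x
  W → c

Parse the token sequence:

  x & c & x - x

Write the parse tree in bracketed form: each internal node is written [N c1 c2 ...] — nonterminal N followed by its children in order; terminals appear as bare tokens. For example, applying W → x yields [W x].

[X [Y [Y [Y [Z [W x]]] & [Z [W c]]] & [Z [Z [W x]] - [W x]]]]

X
Y
Y & Z
Y & Z & Z
Z & Z & Z
W & Z & Z
x & Z & Z
x & W & Z
x & c & Z
x & c & Z - W
x & c & W - W
x & c & x - W
x & c & x - x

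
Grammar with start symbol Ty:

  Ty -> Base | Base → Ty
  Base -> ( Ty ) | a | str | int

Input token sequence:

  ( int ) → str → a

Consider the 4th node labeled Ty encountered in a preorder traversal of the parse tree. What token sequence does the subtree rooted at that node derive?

[Ty [Base ( [Ty [Base int]] )] → [Ty [Base str] → [Ty [Base a]]]]

a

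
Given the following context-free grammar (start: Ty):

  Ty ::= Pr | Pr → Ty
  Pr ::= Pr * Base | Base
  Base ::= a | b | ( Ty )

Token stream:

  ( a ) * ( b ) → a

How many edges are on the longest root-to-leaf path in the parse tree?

[Ty [Pr [Pr [Base ( [Ty [Pr [Base a]]] )]] * [Base ( [Ty [Pr [Base b]]] )]] → [Ty [Pr [Base a]]]]

7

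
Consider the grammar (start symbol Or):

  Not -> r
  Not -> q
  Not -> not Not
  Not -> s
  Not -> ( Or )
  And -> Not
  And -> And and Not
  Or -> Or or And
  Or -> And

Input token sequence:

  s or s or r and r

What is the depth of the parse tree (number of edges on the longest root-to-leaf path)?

5

[Or [Or [Or [And [Not s]]] or [And [Not s]]] or [And [And [Not r]] and [Not r]]]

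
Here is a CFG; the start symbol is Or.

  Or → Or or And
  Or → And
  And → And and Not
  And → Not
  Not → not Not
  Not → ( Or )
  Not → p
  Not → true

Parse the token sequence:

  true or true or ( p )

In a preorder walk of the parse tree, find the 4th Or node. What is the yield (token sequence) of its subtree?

[Or [Or [Or [And [Not true]]] or [And [Not true]]] or [And [Not ( [Or [And [Not p]]] )]]]

p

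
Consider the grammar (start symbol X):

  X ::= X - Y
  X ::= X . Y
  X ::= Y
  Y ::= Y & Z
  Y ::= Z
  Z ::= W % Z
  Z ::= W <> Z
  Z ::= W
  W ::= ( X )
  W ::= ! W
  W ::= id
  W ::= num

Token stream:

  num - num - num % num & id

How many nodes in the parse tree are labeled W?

[X [X [X [Y [Z [W num]]]] - [Y [Z [W num]]]] - [Y [Y [Z [W num] % [Z [W num]]]] & [Z [W id]]]]

5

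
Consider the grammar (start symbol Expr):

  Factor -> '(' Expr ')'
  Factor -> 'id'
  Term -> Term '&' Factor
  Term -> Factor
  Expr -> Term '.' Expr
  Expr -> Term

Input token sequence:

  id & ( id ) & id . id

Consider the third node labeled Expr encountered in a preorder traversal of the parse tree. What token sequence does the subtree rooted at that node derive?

[Expr [Term [Term [Term [Factor id]] & [Factor ( [Expr [Term [Factor id]]] )]] & [Factor id]] . [Expr [Term [Factor id]]]]

id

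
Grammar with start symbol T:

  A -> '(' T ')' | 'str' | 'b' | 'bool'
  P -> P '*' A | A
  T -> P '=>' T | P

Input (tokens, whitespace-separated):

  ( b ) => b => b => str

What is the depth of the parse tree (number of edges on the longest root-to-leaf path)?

6

[T [P [A ( [T [P [A b]]] )]] => [T [P [A b]] => [T [P [A b]] => [T [P [A str]]]]]]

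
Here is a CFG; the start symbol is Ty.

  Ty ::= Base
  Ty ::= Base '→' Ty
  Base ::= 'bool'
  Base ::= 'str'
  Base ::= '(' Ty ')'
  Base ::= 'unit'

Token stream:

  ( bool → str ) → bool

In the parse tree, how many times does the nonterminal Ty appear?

4

[Ty [Base ( [Ty [Base bool] → [Ty [Base str]]] )] → [Ty [Base bool]]]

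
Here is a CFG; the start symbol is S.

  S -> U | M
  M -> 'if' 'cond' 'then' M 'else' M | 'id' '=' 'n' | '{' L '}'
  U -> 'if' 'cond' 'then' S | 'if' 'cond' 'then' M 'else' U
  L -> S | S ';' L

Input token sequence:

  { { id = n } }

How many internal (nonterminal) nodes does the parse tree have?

[S [M { [L [S [M { [L [S [M id = n]]] }]]] }]]

8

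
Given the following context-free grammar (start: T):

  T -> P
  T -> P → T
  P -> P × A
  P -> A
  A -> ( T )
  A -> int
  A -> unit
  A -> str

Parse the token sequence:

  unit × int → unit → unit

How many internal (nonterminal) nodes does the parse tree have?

11

[T [P [P [A unit]] × [A int]] → [T [P [A unit]] → [T [P [A unit]]]]]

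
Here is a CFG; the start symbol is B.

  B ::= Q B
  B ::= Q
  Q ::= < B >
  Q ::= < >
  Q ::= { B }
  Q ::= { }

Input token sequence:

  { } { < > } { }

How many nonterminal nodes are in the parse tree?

8

[B [Q { }] [B [Q { [B [Q < >]] }] [B [Q { }]]]]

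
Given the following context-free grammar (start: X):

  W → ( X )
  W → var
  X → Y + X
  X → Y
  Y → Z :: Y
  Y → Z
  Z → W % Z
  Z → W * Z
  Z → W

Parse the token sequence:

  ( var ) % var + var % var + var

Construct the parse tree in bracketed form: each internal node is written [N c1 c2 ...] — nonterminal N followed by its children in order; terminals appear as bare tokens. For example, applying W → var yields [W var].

X
Y + X
Z + X
W % Z + X
( X ) % Z + X
( Y ) % Z + X
( Z ) % Z + X
( W ) % Z + X
( var ) % Z + X
( var ) % W + X
( var ) % var + X
( var ) % var + Y + X
( var ) % var + Z + X
( var ) % var + W % Z + X
( var ) % var + var % Z + X
( var ) % var + var % W + X
( var ) % var + var % var + X
( var ) % var + var % var + Y
( var ) % var + var % var + Z
( var ) % var + var % var + W
( var ) % var + var % var + var

[X [Y [Z [W ( [X [Y [Z [W var]]]] )] % [Z [W var]]]] + [X [Y [Z [W var] % [Z [W var]]]] + [X [Y [Z [W var]]]]]]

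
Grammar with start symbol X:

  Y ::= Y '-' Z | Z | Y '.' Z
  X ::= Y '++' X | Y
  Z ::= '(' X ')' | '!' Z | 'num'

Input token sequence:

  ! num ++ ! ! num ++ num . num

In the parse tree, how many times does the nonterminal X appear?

[X [Y [Z ! [Z num]]] ++ [X [Y [Z ! [Z ! [Z num]]]] ++ [X [Y [Y [Z num]] . [Z num]]]]]

3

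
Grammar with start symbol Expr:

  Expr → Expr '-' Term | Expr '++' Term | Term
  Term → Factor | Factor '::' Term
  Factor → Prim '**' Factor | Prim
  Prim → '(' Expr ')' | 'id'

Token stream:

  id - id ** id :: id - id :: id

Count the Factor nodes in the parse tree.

6

[Expr [Expr [Expr [Term [Factor [Prim id]]]] - [Term [Factor [Prim id] ** [Factor [Prim id]]] :: [Term [Factor [Prim id]]]]] - [Term [Factor [Prim id]] :: [Term [Factor [Prim id]]]]]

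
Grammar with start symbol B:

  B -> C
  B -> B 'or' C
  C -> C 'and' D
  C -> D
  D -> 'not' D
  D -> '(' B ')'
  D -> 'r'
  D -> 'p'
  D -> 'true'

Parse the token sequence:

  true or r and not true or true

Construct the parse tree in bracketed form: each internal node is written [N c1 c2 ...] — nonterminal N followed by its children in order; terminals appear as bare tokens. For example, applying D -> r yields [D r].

[B [B [B [C [D true]]] or [C [C [D r]] and [D not [D true]]]] or [C [D true]]]

B
B or C
B or C or C
C or C or C
D or C or C
true or C or C
true or C and D or C
true or D and D or C
true or r and D or C
true or r and not D or C
true or r and not true or C
true or r and not true or D
true or r and not true or true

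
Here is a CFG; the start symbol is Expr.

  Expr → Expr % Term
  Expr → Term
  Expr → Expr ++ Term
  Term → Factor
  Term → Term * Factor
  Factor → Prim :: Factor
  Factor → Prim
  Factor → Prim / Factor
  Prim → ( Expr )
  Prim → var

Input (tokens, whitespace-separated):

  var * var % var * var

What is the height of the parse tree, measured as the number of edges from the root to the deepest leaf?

[Expr [Expr [Term [Term [Factor [Prim var]]] * [Factor [Prim var]]]] % [Term [Term [Factor [Prim var]]] * [Factor [Prim var]]]]

6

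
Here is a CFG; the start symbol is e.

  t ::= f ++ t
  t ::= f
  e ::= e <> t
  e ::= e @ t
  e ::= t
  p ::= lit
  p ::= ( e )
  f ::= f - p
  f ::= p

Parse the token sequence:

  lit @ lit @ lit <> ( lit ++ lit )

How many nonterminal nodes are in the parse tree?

23

[e [e [e [e [t [f [p lit]]]] @ [t [f [p lit]]]] @ [t [f [p lit]]]] <> [t [f [p ( [e [t [f [p lit]] ++ [t [f [p lit]]]]] )]]]]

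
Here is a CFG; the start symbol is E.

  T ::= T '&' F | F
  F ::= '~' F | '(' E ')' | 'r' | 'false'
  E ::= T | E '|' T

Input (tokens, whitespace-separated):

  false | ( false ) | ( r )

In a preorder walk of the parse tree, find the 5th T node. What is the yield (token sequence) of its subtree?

r

[E [E [E [T [F false]]] | [T [F ( [E [T [F false]]] )]]] | [T [F ( [E [T [F r]]] )]]]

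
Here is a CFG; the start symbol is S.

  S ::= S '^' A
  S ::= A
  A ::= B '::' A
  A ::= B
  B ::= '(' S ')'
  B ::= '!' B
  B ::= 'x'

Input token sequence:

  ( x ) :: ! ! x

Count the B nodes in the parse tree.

[S [A [B ( [S [A [B x]]] )] :: [A [B ! [B ! [B x]]]]]]

5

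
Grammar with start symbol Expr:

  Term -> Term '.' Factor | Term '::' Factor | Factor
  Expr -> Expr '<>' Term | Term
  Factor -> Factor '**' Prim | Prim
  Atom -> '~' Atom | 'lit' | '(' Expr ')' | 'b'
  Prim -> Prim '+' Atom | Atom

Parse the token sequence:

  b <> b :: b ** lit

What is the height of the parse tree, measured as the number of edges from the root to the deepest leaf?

6

[Expr [Expr [Term [Factor [Prim [Atom b]]]]] <> [Term [Term [Factor [Prim [Atom b]]]] :: [Factor [Factor [Prim [Atom b]]] ** [Prim [Atom lit]]]]]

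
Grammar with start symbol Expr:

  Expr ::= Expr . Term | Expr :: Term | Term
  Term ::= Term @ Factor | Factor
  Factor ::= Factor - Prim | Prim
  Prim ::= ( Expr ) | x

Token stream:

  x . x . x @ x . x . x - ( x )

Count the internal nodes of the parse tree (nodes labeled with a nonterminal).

[Expr [Expr [Expr [Expr [Expr [Term [Factor [Prim x]]]] . [Term [Factor [Prim x]]]] . [Term [Term [Factor [Prim x]]] @ [Factor [Prim x]]]] . [Term [Factor [Prim x]]]] . [Term [Factor [Factor [Prim x]] - [Prim ( [Expr [Term [Factor [Prim x]]]] )]]]]

29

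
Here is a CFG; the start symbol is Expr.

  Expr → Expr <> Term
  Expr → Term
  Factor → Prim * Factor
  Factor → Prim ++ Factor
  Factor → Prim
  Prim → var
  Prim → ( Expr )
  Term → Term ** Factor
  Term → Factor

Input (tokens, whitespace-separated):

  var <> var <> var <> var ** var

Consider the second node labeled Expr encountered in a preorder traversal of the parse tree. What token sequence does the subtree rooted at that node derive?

var <> var <> var

[Expr [Expr [Expr [Expr [Term [Factor [Prim var]]]] <> [Term [Factor [Prim var]]]] <> [Term [Factor [Prim var]]]] <> [Term [Term [Factor [Prim var]]] ** [Factor [Prim var]]]]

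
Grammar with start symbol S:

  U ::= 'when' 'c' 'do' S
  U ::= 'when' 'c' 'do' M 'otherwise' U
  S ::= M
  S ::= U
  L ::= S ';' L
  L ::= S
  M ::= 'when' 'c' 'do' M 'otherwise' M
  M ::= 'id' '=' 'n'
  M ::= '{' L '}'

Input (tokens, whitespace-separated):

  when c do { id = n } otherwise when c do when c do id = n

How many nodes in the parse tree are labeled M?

[S [U when c do [M { [L [S [M id = n]]] }] otherwise [U when c do [S [U when c do [S [M id = n]]]]]]]

3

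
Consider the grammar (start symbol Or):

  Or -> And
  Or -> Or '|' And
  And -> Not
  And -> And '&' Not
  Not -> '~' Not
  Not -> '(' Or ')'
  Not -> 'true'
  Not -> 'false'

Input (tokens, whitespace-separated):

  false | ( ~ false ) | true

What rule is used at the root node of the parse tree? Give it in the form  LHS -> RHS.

Or -> Or '|' And

[Or [Or [Or [And [Not false]]] | [And [Not ( [Or [And [Not ~ [Not false]]]] )]]] | [And [Not true]]]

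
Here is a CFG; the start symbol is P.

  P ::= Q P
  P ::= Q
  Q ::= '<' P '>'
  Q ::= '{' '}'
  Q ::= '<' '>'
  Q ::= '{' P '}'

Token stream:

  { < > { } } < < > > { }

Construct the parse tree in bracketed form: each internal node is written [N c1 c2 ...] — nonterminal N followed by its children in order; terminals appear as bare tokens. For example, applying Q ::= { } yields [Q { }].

P
Q P
{ P } P
{ Q P } P
{ < > P } P
{ < > Q } P
{ < > { } } P
{ < > { } } Q P
{ < > { } } < P > P
{ < > { } } < Q > P
{ < > { } } < < > > P
{ < > { } } < < > > Q
{ < > { } } < < > > { }

[P [Q { [P [Q < >] [P [Q { }]]] }] [P [Q < [P [Q < >]] >] [P [Q { }]]]]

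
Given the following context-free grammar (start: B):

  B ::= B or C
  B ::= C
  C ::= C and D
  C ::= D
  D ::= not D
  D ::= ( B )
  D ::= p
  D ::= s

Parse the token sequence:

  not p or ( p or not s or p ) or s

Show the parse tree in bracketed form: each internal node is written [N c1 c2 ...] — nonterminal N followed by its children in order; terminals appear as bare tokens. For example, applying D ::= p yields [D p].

B
B or C
B or C or C
C or C or C
D or C or C
not D or C or C
not p or C or C
not p or D or C
not p or ( B ) or C
not p or ( B or C ) or C
not p or ( B or C or C ) or C
not p or ( C or C or C ) or C
not p or ( D or C or C ) or C
not p or ( p or C or C ) or C
not p or ( p or D or C ) or C
not p or ( p or not D or C ) or C
not p or ( p or not s or C ) or C
not p or ( p or not s or D ) or C
not p or ( p or not s or p ) or C
not p or ( p or not s or p ) or D
not p or ( p or not s or p ) or s

[B [B [B [C [D not [D p]]]] or [C [D ( [B [B [B [C [D p]]] or [C [D not [D s]]]] or [C [D p]]] )]]] or [C [D s]]]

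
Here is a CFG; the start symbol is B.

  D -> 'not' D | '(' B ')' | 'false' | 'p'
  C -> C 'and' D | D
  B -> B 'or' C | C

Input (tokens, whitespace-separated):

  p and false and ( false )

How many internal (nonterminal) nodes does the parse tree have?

10

[B [C [C [C [D p]] and [D false]] and [D ( [B [C [D false]]] )]]]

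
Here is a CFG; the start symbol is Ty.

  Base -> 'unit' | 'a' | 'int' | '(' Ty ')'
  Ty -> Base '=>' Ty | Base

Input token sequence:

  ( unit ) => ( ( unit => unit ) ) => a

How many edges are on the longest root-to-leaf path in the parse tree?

[Ty [Base ( [Ty [Base unit]] )] => [Ty [Base ( [Ty [Base ( [Ty [Base unit] => [Ty [Base unit]]] )]] )] => [Ty [Base a]]]]

8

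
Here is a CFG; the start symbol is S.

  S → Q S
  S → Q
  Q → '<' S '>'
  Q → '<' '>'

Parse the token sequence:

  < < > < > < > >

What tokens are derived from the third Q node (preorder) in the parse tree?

< >

[S [Q < [S [Q < >] [S [Q < >] [S [Q < >]]]] >]]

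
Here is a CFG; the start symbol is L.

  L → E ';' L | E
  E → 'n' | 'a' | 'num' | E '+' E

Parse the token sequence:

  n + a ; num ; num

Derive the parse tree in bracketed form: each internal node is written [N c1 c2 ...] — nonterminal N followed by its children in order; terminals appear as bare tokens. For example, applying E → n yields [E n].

L
E ; L
E + E ; L
n + E ; L
n + a ; L
n + a ; E ; L
n + a ; num ; L
n + a ; num ; E
n + a ; num ; num

[L [E [E n] + [E a]] ; [L [E num] ; [L [E num]]]]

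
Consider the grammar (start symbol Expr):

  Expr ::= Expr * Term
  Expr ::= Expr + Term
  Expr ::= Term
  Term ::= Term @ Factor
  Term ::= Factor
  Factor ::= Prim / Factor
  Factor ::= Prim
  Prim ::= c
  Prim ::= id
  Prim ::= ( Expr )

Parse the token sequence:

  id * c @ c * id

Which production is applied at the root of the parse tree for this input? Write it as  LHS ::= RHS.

[Expr [Expr [Expr [Term [Factor [Prim id]]]] * [Term [Term [Factor [Prim c]]] @ [Factor [Prim c]]]] * [Term [Factor [Prim id]]]]

Expr ::= Expr * Term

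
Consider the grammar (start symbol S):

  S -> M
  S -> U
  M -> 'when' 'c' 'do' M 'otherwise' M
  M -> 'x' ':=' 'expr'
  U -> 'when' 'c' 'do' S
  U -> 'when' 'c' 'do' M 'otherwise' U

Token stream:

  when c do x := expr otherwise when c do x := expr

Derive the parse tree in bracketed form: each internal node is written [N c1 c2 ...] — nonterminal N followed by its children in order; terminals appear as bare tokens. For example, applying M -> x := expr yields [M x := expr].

S
U
when c do M otherwise U
when c do x := expr otherwise U
when c do x := expr otherwise when c do S
when c do x := expr otherwise when c do M
when c do x := expr otherwise when c do x := expr

[S [U when c do [M x := expr] otherwise [U when c do [S [M x := expr]]]]]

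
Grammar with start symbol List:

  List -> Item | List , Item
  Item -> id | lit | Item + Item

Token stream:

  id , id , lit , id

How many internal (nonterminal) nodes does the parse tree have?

8

[List [List [List [List [Item id]] , [Item id]] , [Item lit]] , [Item id]]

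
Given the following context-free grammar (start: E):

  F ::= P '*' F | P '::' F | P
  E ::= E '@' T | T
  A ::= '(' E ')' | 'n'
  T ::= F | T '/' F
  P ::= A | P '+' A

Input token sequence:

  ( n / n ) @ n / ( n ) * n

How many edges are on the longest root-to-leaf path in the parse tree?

12

[E [E [T [F [P [A ( [E [T [T [F [P [A n]]]] / [F [P [A n]]]]] )]]]]] @ [T [T [F [P [A n]]]] / [F [P [A ( [E [T [F [P [A n]]]]] )]] * [F [P [A n]]]]]]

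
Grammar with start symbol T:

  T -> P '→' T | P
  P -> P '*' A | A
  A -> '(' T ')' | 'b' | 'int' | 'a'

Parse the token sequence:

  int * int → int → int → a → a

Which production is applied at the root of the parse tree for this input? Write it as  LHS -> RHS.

T -> P '→' T

[T [P [P [A int]] * [A int]] → [T [P [A int]] → [T [P [A int]] → [T [P [A a]] → [T [P [A a]]]]]]]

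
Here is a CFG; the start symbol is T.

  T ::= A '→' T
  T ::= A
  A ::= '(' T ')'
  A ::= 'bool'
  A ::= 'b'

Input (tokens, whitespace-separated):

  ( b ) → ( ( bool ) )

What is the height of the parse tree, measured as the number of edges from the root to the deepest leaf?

[T [A ( [T [A b]] )] → [T [A ( [T [A ( [T [A bool]] )]] )]]]

7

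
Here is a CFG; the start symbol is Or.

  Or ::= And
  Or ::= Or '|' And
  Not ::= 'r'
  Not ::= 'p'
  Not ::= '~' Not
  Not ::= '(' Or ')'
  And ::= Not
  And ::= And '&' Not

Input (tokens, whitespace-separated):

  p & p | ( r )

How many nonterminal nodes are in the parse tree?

[Or [Or [And [And [Not p]] & [Not p]]] | [And [Not ( [Or [And [Not r]]] )]]]

11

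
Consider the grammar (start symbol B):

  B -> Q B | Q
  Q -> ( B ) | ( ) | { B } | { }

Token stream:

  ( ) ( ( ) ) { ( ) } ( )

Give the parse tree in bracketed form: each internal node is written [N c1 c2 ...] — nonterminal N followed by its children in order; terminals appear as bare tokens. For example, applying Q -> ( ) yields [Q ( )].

B
Q B
( ) B
( ) Q B
( ) ( B ) B
( ) ( Q ) B
( ) ( ( ) ) B
( ) ( ( ) ) Q B
( ) ( ( ) ) { B } B
( ) ( ( ) ) { Q } B
( ) ( ( ) ) { ( ) } B
( ) ( ( ) ) { ( ) } Q
( ) ( ( ) ) { ( ) } ( )

[B [Q ( )] [B [Q ( [B [Q ( )]] )] [B [Q { [B [Q ( )]] }] [B [Q ( )]]]]]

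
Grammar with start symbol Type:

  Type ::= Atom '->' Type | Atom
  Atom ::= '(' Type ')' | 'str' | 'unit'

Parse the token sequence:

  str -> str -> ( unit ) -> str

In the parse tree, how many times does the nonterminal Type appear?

[Type [Atom str] -> [Type [Atom str] -> [Type [Atom ( [Type [Atom unit]] )] -> [Type [Atom str]]]]]

5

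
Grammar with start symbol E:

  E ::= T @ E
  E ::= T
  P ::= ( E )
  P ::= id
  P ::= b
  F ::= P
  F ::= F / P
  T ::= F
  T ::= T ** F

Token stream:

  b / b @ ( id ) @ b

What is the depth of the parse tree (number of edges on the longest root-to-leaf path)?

9

[E [T [F [F [P b]] / [P b]]] @ [E [T [F [P ( [E [T [F [P id]]]] )]]] @ [E [T [F [P b]]]]]]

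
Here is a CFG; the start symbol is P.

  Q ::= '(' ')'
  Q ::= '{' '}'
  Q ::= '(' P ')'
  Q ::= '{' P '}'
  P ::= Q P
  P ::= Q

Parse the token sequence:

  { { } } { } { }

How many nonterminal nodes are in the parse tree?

[P [Q { [P [Q { }]] }] [P [Q { }] [P [Q { }]]]]

8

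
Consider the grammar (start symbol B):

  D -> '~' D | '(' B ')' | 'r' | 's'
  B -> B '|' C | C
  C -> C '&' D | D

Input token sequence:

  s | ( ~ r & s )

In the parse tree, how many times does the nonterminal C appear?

4

[B [B [C [D s]]] | [C [D ( [B [C [C [D ~ [D r]]] & [D s]]] )]]]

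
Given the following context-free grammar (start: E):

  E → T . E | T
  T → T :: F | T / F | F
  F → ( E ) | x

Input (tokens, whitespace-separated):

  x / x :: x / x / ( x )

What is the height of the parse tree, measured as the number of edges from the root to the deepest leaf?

7

[E [T [T [T [T [T [F x]] / [F x]] :: [F x]] / [F x]] / [F ( [E [T [F x]]] )]]]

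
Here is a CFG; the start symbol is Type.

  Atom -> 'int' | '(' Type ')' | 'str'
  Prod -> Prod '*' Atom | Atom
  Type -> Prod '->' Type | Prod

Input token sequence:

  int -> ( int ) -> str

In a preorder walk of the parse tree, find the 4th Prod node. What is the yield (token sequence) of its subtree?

str

[Type [Prod [Atom int]] -> [Type [Prod [Atom ( [Type [Prod [Atom int]]] )]] -> [Type [Prod [Atom str]]]]]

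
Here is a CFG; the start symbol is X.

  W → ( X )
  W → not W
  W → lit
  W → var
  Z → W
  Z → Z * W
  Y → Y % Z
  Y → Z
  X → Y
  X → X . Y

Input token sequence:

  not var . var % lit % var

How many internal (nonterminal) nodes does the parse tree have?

[X [X [Y [Z [W not [W var]]]]] . [Y [Y [Y [Z [W var]]] % [Z [W lit]]] % [Z [W var]]]]

15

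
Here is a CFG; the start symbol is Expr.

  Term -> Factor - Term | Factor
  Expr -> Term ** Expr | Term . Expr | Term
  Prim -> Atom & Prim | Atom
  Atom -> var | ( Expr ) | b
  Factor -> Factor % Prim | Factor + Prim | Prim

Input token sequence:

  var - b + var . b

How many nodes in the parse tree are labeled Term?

3

[Expr [Term [Factor [Prim [Atom var]]] - [Term [Factor [Factor [Prim [Atom b]]] + [Prim [Atom var]]]]] . [Expr [Term [Factor [Prim [Atom b]]]]]]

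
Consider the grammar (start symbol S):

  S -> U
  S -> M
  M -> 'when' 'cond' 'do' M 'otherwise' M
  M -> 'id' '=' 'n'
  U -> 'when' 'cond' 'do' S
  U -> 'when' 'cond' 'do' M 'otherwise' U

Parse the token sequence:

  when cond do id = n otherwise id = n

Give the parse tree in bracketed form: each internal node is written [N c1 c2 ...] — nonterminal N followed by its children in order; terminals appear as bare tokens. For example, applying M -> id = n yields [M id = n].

[S [M when cond do [M id = n] otherwise [M id = n]]]

S
M
when cond do M otherwise M
when cond do id = n otherwise M
when cond do id = n otherwise id = n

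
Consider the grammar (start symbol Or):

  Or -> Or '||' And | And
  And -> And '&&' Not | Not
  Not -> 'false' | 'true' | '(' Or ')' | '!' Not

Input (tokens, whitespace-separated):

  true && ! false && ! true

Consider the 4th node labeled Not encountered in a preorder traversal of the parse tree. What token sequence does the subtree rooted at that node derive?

[Or [And [And [And [Not true]] && [Not ! [Not false]]] && [Not ! [Not true]]]]

! true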